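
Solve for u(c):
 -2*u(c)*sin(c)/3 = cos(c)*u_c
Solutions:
 u(c) = C1*cos(c)^(2/3)


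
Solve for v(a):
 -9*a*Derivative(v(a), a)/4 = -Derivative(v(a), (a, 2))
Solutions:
 v(a) = C1 + C2*erfi(3*sqrt(2)*a/4)


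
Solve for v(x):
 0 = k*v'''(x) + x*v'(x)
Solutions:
 v(x) = C1 + Integral(C2*airyai(x*(-1/k)^(1/3)) + C3*airybi(x*(-1/k)^(1/3)), x)


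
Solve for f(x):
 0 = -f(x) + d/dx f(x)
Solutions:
 f(x) = C1*exp(x)


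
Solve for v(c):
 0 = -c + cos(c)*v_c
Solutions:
 v(c) = C1 + Integral(c/cos(c), c)


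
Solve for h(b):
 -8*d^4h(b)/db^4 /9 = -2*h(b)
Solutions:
 h(b) = C1*exp(-sqrt(6)*b/2) + C2*exp(sqrt(6)*b/2) + C3*sin(sqrt(6)*b/2) + C4*cos(sqrt(6)*b/2)


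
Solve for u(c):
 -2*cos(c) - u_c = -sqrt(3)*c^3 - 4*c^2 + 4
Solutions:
 u(c) = C1 + sqrt(3)*c^4/4 + 4*c^3/3 - 4*c - 2*sin(c)


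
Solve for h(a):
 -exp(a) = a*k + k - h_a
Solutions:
 h(a) = C1 + a^2*k/2 + a*k + exp(a)


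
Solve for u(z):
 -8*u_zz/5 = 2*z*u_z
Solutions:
 u(z) = C1 + C2*erf(sqrt(10)*z/4)


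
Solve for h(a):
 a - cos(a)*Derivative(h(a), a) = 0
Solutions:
 h(a) = C1 + Integral(a/cos(a), a)


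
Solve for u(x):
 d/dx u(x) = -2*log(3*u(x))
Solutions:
 Integral(1/(log(_y) + log(3)), (_y, u(x)))/2 = C1 - x


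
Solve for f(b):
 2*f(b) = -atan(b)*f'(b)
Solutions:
 f(b) = C1*exp(-2*Integral(1/atan(b), b))


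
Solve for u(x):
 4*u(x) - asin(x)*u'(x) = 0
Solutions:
 u(x) = C1*exp(4*Integral(1/asin(x), x))


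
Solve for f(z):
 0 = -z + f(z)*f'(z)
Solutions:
 f(z) = -sqrt(C1 + z^2)
 f(z) = sqrt(C1 + z^2)


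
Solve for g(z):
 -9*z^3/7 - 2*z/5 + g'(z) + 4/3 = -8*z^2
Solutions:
 g(z) = C1 + 9*z^4/28 - 8*z^3/3 + z^2/5 - 4*z/3


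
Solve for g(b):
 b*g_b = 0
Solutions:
 g(b) = C1


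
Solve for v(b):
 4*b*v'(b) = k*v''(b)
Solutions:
 v(b) = C1 + C2*erf(sqrt(2)*b*sqrt(-1/k))/sqrt(-1/k)


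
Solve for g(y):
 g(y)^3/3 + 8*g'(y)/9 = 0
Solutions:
 g(y) = -2*sqrt(-1/(C1 - 3*y))
 g(y) = 2*sqrt(-1/(C1 - 3*y))


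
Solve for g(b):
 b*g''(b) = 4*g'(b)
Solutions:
 g(b) = C1 + C2*b^5


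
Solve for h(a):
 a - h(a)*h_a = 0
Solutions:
 h(a) = -sqrt(C1 + a^2)
 h(a) = sqrt(C1 + a^2)


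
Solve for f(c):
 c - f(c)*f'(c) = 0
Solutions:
 f(c) = -sqrt(C1 + c^2)
 f(c) = sqrt(C1 + c^2)


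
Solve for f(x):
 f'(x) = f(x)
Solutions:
 f(x) = C1*exp(x)


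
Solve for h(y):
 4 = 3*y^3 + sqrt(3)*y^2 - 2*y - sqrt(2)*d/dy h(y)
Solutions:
 h(y) = C1 + 3*sqrt(2)*y^4/8 + sqrt(6)*y^3/6 - sqrt(2)*y^2/2 - 2*sqrt(2)*y


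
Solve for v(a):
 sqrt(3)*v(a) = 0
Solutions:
 v(a) = 0


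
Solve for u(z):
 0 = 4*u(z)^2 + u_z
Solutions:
 u(z) = 1/(C1 + 4*z)


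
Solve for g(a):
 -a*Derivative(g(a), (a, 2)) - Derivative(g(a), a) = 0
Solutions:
 g(a) = C1 + C2*log(a)


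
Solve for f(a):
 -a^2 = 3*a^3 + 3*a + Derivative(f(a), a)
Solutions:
 f(a) = C1 - 3*a^4/4 - a^3/3 - 3*a^2/2


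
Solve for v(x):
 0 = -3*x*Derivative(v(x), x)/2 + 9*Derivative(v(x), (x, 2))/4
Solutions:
 v(x) = C1 + C2*erfi(sqrt(3)*x/3)


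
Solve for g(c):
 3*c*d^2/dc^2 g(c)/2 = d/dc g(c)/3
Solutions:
 g(c) = C1 + C2*c^(11/9)


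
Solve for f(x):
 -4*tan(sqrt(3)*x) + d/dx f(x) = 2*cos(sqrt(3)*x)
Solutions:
 f(x) = C1 - 4*sqrt(3)*log(cos(sqrt(3)*x))/3 + 2*sqrt(3)*sin(sqrt(3)*x)/3


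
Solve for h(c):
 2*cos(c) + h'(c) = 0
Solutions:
 h(c) = C1 - 2*sin(c)


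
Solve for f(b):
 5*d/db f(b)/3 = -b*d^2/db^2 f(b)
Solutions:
 f(b) = C1 + C2/b^(2/3)


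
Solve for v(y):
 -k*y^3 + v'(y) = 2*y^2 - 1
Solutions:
 v(y) = C1 + k*y^4/4 + 2*y^3/3 - y


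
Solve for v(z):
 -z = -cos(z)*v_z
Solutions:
 v(z) = C1 + Integral(z/cos(z), z)


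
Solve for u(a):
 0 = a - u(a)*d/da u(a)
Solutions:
 u(a) = -sqrt(C1 + a^2)
 u(a) = sqrt(C1 + a^2)


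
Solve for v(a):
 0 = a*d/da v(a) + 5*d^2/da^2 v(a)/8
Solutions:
 v(a) = C1 + C2*erf(2*sqrt(5)*a/5)


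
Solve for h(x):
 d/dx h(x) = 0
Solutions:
 h(x) = C1


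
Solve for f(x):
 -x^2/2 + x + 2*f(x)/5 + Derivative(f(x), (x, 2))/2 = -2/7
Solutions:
 f(x) = C1*sin(2*sqrt(5)*x/5) + C2*cos(2*sqrt(5)*x/5) + 5*x^2/4 - 5*x/2 - 215/56


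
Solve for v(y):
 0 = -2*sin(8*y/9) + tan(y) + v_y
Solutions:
 v(y) = C1 + log(cos(y)) - 9*cos(8*y/9)/4


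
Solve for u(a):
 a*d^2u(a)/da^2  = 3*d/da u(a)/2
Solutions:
 u(a) = C1 + C2*a^(5/2)


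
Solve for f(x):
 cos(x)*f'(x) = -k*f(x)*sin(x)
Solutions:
 f(x) = C1*exp(k*log(cos(x)))


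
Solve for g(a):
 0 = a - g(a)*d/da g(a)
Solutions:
 g(a) = -sqrt(C1 + a^2)
 g(a) = sqrt(C1 + a^2)


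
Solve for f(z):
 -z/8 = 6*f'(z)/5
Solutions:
 f(z) = C1 - 5*z^2/96


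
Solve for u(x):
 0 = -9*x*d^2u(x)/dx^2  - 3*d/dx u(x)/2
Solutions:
 u(x) = C1 + C2*x^(5/6)


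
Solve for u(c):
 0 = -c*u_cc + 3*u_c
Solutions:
 u(c) = C1 + C2*c^4


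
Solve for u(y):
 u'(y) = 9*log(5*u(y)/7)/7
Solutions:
 -7*Integral(1/(log(_y) - log(7) + log(5)), (_y, u(y)))/9 = C1 - y


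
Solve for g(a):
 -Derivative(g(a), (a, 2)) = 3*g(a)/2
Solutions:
 g(a) = C1*sin(sqrt(6)*a/2) + C2*cos(sqrt(6)*a/2)


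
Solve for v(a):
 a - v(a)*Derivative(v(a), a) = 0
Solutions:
 v(a) = -sqrt(C1 + a^2)
 v(a) = sqrt(C1 + a^2)


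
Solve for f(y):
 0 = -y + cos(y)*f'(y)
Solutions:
 f(y) = C1 + Integral(y/cos(y), y)


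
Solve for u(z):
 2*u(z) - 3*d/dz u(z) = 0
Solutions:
 u(z) = C1*exp(2*z/3)


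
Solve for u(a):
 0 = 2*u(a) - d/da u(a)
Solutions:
 u(a) = C1*exp(2*a)


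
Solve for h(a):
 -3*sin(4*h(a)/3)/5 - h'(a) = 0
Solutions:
 3*a/5 + 3*log(cos(4*h(a)/3) - 1)/8 - 3*log(cos(4*h(a)/3) + 1)/8 = C1


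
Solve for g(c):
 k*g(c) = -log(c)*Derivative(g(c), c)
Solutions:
 g(c) = C1*exp(-k*li(c))


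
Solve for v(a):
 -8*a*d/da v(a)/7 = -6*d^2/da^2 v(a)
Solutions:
 v(a) = C1 + C2*erfi(sqrt(42)*a/21)


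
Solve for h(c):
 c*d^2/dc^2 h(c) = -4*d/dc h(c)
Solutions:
 h(c) = C1 + C2/c^3


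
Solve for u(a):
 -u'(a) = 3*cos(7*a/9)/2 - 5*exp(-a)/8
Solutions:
 u(a) = C1 - 27*sin(7*a/9)/14 - 5*exp(-a)/8


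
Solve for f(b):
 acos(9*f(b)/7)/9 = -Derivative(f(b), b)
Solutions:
 Integral(1/acos(9*_y/7), (_y, f(b))) = C1 - b/9


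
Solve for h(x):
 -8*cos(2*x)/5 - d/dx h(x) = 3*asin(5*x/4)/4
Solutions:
 h(x) = C1 - 3*x*asin(5*x/4)/4 - 3*sqrt(16 - 25*x^2)/20 - 4*sin(2*x)/5


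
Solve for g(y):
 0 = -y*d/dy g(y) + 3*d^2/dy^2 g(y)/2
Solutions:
 g(y) = C1 + C2*erfi(sqrt(3)*y/3)


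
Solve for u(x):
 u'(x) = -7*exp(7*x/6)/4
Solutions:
 u(x) = C1 - 3*exp(7*x/6)/2


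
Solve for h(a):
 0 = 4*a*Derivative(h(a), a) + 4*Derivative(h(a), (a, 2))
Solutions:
 h(a) = C1 + C2*erf(sqrt(2)*a/2)


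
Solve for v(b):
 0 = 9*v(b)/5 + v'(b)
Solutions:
 v(b) = C1*exp(-9*b/5)


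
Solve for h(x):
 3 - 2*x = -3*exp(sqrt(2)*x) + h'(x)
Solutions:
 h(x) = C1 - x^2 + 3*x + 3*sqrt(2)*exp(sqrt(2)*x)/2


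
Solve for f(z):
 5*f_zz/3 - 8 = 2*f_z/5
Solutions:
 f(z) = C1 + C2*exp(6*z/25) - 20*z


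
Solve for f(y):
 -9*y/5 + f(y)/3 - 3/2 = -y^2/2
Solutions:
 f(y) = -3*y^2/2 + 27*y/5 + 9/2


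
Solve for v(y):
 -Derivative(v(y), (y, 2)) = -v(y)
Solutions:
 v(y) = C1*exp(-y) + C2*exp(y)


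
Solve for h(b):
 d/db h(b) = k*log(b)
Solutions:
 h(b) = C1 + b*k*log(b) - b*k


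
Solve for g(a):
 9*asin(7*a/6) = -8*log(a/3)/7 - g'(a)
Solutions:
 g(a) = C1 - 8*a*log(a)/7 - 9*a*asin(7*a/6) + 8*a/7 + 8*a*log(3)/7 - 9*sqrt(36 - 49*a^2)/7


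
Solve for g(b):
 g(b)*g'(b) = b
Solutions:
 g(b) = -sqrt(C1 + b^2)
 g(b) = sqrt(C1 + b^2)


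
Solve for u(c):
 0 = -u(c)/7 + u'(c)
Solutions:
 u(c) = C1*exp(c/7)


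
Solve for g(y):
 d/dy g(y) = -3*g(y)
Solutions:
 g(y) = C1*exp(-3*y)


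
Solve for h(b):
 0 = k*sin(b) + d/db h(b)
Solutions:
 h(b) = C1 + k*cos(b)


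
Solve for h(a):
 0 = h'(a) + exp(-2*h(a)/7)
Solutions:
 h(a) = 7*log(-sqrt(C1 - a)) - 7*log(7) + 7*log(14)/2
 h(a) = 7*log(C1 - a)/2 - 7*log(7) + 7*log(14)/2


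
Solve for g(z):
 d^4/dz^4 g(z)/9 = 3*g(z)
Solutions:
 g(z) = C1*exp(-3^(3/4)*z) + C2*exp(3^(3/4)*z) + C3*sin(3^(3/4)*z) + C4*cos(3^(3/4)*z)


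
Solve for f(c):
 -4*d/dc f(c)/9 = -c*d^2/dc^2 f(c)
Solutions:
 f(c) = C1 + C2*c^(13/9)


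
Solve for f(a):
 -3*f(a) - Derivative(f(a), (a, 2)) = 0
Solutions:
 f(a) = C1*sin(sqrt(3)*a) + C2*cos(sqrt(3)*a)


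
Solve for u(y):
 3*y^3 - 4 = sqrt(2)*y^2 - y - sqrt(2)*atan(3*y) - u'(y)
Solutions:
 u(y) = C1 - 3*y^4/4 + sqrt(2)*y^3/3 - y^2/2 + 4*y - sqrt(2)*(y*atan(3*y) - log(9*y^2 + 1)/6)


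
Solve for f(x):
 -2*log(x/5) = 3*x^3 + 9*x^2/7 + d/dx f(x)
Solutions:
 f(x) = C1 - 3*x^4/4 - 3*x^3/7 - 2*x*log(x) + 2*x + 2*x*log(5)


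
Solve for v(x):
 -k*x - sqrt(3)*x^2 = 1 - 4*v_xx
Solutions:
 v(x) = C1 + C2*x + k*x^3/24 + sqrt(3)*x^4/48 + x^2/8


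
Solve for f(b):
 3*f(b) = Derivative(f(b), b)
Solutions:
 f(b) = C1*exp(3*b)


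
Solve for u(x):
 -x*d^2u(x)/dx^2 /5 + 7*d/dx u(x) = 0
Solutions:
 u(x) = C1 + C2*x^36


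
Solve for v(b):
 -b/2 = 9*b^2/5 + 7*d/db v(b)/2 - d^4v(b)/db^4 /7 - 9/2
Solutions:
 v(b) = C1 + C4*exp(14^(2/3)*b/2) - 6*b^3/35 - b^2/14 + 9*b/7 + (C2*sin(14^(2/3)*sqrt(3)*b/4) + C3*cos(14^(2/3)*sqrt(3)*b/4))*exp(-14^(2/3)*b/4)


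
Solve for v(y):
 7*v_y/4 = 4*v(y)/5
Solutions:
 v(y) = C1*exp(16*y/35)


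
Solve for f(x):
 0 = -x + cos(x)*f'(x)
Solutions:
 f(x) = C1 + Integral(x/cos(x), x)


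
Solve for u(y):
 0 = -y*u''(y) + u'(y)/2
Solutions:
 u(y) = C1 + C2*y^(3/2)


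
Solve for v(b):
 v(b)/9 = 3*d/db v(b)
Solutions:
 v(b) = C1*exp(b/27)


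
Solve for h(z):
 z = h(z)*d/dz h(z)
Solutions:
 h(z) = -sqrt(C1 + z^2)
 h(z) = sqrt(C1 + z^2)


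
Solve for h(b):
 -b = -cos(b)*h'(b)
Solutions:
 h(b) = C1 + Integral(b/cos(b), b)


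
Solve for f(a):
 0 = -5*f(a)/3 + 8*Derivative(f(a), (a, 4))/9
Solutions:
 f(a) = C1*exp(-30^(1/4)*a/2) + C2*exp(30^(1/4)*a/2) + C3*sin(30^(1/4)*a/2) + C4*cos(30^(1/4)*a/2)


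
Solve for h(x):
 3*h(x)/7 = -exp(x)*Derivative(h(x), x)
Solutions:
 h(x) = C1*exp(3*exp(-x)/7)


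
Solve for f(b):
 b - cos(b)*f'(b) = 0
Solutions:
 f(b) = C1 + Integral(b/cos(b), b)


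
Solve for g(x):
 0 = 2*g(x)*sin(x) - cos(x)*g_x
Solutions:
 g(x) = C1/cos(x)^2


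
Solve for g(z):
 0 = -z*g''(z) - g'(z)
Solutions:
 g(z) = C1 + C2*log(z)


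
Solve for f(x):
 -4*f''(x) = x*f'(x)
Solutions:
 f(x) = C1 + C2*erf(sqrt(2)*x/4)


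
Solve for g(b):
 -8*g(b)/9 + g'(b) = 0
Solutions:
 g(b) = C1*exp(8*b/9)


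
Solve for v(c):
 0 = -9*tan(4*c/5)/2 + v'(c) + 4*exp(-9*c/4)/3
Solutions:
 v(c) = C1 + 45*log(tan(4*c/5)^2 + 1)/16 + 16*exp(-9*c/4)/27


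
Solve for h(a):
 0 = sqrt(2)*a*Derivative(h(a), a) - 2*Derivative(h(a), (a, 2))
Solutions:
 h(a) = C1 + C2*erfi(2^(1/4)*a/2)


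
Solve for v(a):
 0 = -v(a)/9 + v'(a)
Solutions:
 v(a) = C1*exp(a/9)


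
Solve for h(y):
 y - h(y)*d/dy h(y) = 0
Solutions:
 h(y) = -sqrt(C1 + y^2)
 h(y) = sqrt(C1 + y^2)


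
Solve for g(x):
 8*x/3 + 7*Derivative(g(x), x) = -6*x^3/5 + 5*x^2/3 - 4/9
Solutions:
 g(x) = C1 - 3*x^4/70 + 5*x^3/63 - 4*x^2/21 - 4*x/63


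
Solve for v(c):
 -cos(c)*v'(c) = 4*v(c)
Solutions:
 v(c) = C1*(sin(c)^2 - 2*sin(c) + 1)/(sin(c)^2 + 2*sin(c) + 1)


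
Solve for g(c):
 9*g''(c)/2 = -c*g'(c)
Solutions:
 g(c) = C1 + C2*erf(c/3)


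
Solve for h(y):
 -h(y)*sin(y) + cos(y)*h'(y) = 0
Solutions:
 h(y) = C1/cos(y)


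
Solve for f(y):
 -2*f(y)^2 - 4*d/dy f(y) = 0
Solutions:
 f(y) = 2/(C1 + y)


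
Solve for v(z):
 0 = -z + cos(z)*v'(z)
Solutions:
 v(z) = C1 + Integral(z/cos(z), z)


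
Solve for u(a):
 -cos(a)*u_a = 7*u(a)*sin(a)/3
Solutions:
 u(a) = C1*cos(a)^(7/3)


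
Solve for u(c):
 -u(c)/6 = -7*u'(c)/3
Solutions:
 u(c) = C1*exp(c/14)


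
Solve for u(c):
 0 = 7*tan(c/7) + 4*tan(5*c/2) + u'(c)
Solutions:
 u(c) = C1 + 49*log(cos(c/7)) + 8*log(cos(5*c/2))/5


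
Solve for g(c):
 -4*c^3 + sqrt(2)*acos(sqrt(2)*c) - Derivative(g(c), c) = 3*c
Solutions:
 g(c) = C1 - c^4 - 3*c^2/2 + sqrt(2)*(c*acos(sqrt(2)*c) - sqrt(2)*sqrt(1 - 2*c^2)/2)


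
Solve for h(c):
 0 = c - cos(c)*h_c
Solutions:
 h(c) = C1 + Integral(c/cos(c), c)


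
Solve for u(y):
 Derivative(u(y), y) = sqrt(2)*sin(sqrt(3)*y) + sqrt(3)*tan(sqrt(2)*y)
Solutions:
 u(y) = C1 - sqrt(6)*log(cos(sqrt(2)*y))/2 - sqrt(6)*cos(sqrt(3)*y)/3


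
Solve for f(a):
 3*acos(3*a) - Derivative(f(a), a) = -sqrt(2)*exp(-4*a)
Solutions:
 f(a) = C1 + 3*a*acos(3*a) - sqrt(1 - 9*a^2) - sqrt(2)*exp(-4*a)/4


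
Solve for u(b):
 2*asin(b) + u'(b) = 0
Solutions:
 u(b) = C1 - 2*b*asin(b) - 2*sqrt(1 - b^2)


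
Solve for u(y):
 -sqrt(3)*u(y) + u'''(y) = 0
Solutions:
 u(y) = C3*exp(3^(1/6)*y) + (C1*sin(3^(2/3)*y/2) + C2*cos(3^(2/3)*y/2))*exp(-3^(1/6)*y/2)


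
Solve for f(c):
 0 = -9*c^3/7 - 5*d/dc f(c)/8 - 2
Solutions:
 f(c) = C1 - 18*c^4/35 - 16*c/5


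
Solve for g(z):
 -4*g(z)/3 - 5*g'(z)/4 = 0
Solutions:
 g(z) = C1*exp(-16*z/15)


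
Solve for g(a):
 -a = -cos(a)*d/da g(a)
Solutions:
 g(a) = C1 + Integral(a/cos(a), a)


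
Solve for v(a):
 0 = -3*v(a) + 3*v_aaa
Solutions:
 v(a) = C3*exp(a) + (C1*sin(sqrt(3)*a/2) + C2*cos(sqrt(3)*a/2))*exp(-a/2)


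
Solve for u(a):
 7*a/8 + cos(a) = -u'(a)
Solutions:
 u(a) = C1 - 7*a^2/16 - sin(a)


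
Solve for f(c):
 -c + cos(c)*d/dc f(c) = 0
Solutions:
 f(c) = C1 + Integral(c/cos(c), c)


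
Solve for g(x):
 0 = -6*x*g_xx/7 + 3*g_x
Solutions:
 g(x) = C1 + C2*x^(9/2)


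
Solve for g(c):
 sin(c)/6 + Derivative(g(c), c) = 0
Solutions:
 g(c) = C1 + cos(c)/6


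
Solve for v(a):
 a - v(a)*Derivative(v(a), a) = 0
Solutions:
 v(a) = -sqrt(C1 + a^2)
 v(a) = sqrt(C1 + a^2)


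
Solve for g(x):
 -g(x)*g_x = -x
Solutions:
 g(x) = -sqrt(C1 + x^2)
 g(x) = sqrt(C1 + x^2)


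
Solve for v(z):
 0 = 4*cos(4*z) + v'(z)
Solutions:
 v(z) = C1 - sin(4*z)


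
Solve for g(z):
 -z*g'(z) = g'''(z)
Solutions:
 g(z) = C1 + Integral(C2*airyai(-z) + C3*airybi(-z), z)


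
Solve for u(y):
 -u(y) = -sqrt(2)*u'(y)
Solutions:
 u(y) = C1*exp(sqrt(2)*y/2)


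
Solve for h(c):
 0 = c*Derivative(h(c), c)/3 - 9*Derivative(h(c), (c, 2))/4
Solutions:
 h(c) = C1 + C2*erfi(sqrt(6)*c/9)


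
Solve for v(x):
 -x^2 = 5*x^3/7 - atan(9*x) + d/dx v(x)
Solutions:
 v(x) = C1 - 5*x^4/28 - x^3/3 + x*atan(9*x) - log(81*x^2 + 1)/18


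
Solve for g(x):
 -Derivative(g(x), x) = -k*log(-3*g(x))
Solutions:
 Integral(1/(log(-_y) + log(3)), (_y, g(x))) = C1 + k*x


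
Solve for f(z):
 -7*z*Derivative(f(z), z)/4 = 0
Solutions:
 f(z) = C1


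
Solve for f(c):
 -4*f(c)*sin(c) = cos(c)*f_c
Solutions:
 f(c) = C1*cos(c)^4


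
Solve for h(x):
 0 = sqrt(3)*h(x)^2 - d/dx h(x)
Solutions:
 h(x) = -1/(C1 + sqrt(3)*x)


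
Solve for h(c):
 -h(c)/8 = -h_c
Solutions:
 h(c) = C1*exp(c/8)


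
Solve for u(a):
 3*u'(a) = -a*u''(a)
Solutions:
 u(a) = C1 + C2/a^2


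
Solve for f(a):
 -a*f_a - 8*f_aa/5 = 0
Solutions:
 f(a) = C1 + C2*erf(sqrt(5)*a/4)


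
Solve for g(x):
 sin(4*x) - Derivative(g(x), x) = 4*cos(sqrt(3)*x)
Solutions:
 g(x) = C1 - 4*sqrt(3)*sin(sqrt(3)*x)/3 - cos(4*x)/4


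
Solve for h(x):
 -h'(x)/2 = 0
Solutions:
 h(x) = C1


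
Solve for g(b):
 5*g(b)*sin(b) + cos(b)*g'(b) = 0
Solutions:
 g(b) = C1*cos(b)^5


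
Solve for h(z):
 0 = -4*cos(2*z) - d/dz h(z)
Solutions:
 h(z) = C1 - 2*sin(2*z)


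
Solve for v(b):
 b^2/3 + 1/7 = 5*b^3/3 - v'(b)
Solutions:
 v(b) = C1 + 5*b^4/12 - b^3/9 - b/7


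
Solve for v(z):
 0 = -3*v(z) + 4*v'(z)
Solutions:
 v(z) = C1*exp(3*z/4)


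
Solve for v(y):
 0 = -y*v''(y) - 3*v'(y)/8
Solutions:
 v(y) = C1 + C2*y^(5/8)


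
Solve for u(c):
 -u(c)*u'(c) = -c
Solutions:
 u(c) = -sqrt(C1 + c^2)
 u(c) = sqrt(C1 + c^2)


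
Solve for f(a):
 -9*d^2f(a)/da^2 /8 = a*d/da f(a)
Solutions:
 f(a) = C1 + C2*erf(2*a/3)


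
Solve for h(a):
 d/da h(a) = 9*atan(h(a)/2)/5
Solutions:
 Integral(1/atan(_y/2), (_y, h(a))) = C1 + 9*a/5


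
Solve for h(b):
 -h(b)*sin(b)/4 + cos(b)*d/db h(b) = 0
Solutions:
 h(b) = C1/cos(b)^(1/4)


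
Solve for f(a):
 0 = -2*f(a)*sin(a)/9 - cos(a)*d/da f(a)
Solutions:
 f(a) = C1*cos(a)^(2/9)


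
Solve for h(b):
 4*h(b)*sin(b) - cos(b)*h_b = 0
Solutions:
 h(b) = C1/cos(b)^4


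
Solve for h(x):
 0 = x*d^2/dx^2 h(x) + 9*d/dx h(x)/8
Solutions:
 h(x) = C1 + C2/x^(1/8)


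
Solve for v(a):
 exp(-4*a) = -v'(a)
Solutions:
 v(a) = C1 + exp(-4*a)/4


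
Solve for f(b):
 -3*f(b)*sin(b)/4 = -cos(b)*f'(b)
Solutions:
 f(b) = C1/cos(b)^(3/4)


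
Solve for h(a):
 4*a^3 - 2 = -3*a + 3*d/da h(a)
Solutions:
 h(a) = C1 + a^4/3 + a^2/2 - 2*a/3


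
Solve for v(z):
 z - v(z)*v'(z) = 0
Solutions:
 v(z) = -sqrt(C1 + z^2)
 v(z) = sqrt(C1 + z^2)


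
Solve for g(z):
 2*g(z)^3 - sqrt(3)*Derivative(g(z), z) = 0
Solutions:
 g(z) = -sqrt(6)*sqrt(-1/(C1 + 2*sqrt(3)*z))/2
 g(z) = sqrt(6)*sqrt(-1/(C1 + 2*sqrt(3)*z))/2


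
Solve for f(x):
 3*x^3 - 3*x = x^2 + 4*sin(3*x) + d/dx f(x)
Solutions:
 f(x) = C1 + 3*x^4/4 - x^3/3 - 3*x^2/2 + 4*cos(3*x)/3


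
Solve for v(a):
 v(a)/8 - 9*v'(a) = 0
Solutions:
 v(a) = C1*exp(a/72)


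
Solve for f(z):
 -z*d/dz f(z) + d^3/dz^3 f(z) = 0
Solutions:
 f(z) = C1 + Integral(C2*airyai(z) + C3*airybi(z), z)


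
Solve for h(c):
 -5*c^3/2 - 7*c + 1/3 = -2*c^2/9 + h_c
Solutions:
 h(c) = C1 - 5*c^4/8 + 2*c^3/27 - 7*c^2/2 + c/3


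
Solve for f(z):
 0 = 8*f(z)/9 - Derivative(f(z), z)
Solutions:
 f(z) = C1*exp(8*z/9)


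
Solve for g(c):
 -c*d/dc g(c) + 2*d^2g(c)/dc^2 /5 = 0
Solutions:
 g(c) = C1 + C2*erfi(sqrt(5)*c/2)


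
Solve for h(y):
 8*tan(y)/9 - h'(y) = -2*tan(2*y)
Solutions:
 h(y) = C1 - 8*log(cos(y))/9 - log(cos(2*y))


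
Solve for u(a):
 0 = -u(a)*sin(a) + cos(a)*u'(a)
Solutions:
 u(a) = C1/cos(a)


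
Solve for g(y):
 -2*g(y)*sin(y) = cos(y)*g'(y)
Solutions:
 g(y) = C1*cos(y)^2


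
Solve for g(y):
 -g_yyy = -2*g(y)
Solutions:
 g(y) = C3*exp(2^(1/3)*y) + (C1*sin(2^(1/3)*sqrt(3)*y/2) + C2*cos(2^(1/3)*sqrt(3)*y/2))*exp(-2^(1/3)*y/2)


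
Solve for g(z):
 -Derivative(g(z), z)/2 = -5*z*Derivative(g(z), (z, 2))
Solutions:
 g(z) = C1 + C2*z^(11/10)


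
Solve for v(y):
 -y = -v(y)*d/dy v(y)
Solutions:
 v(y) = -sqrt(C1 + y^2)
 v(y) = sqrt(C1 + y^2)


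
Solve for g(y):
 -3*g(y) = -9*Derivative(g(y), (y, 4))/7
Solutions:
 g(y) = C1*exp(-3^(3/4)*7^(1/4)*y/3) + C2*exp(3^(3/4)*7^(1/4)*y/3) + C3*sin(3^(3/4)*7^(1/4)*y/3) + C4*cos(3^(3/4)*7^(1/4)*y/3)


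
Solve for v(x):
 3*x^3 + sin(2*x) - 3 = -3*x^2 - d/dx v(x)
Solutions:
 v(x) = C1 - 3*x^4/4 - x^3 + 3*x + cos(2*x)/2


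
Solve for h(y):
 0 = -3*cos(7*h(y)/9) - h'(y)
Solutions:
 3*y - 9*log(sin(7*h(y)/9) - 1)/14 + 9*log(sin(7*h(y)/9) + 1)/14 = C1


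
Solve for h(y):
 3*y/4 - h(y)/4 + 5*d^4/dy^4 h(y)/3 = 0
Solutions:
 h(y) = C1*exp(-sqrt(2)*3^(1/4)*5^(3/4)*y/10) + C2*exp(sqrt(2)*3^(1/4)*5^(3/4)*y/10) + C3*sin(sqrt(2)*3^(1/4)*5^(3/4)*y/10) + C4*cos(sqrt(2)*3^(1/4)*5^(3/4)*y/10) + 3*y


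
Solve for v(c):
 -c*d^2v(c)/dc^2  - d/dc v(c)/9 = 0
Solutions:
 v(c) = C1 + C2*c^(8/9)


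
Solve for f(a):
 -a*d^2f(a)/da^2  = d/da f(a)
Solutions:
 f(a) = C1 + C2*log(a)


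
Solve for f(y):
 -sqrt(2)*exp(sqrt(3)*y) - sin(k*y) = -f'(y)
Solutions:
 f(y) = C1 + sqrt(6)*exp(sqrt(3)*y)/3 - cos(k*y)/k


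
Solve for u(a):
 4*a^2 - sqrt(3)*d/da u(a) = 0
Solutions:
 u(a) = C1 + 4*sqrt(3)*a^3/9


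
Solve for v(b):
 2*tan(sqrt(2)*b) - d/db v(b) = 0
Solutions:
 v(b) = C1 - sqrt(2)*log(cos(sqrt(2)*b))


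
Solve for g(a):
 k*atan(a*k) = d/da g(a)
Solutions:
 g(a) = C1 + k*Piecewise((a*atan(a*k) - log(a^2*k^2 + 1)/(2*k), Ne(k, 0)), (0, True))


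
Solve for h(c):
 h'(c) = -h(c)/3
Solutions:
 h(c) = C1*exp(-c/3)


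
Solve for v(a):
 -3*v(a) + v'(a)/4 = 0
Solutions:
 v(a) = C1*exp(12*a)


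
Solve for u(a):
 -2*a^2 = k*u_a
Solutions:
 u(a) = C1 - 2*a^3/(3*k)


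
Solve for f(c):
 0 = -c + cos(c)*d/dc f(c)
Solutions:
 f(c) = C1 + Integral(c/cos(c), c)


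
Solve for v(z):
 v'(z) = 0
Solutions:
 v(z) = C1


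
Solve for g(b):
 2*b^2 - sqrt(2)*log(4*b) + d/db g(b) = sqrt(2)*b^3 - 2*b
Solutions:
 g(b) = C1 + sqrt(2)*b^4/4 - 2*b^3/3 - b^2 + sqrt(2)*b*log(b) - sqrt(2)*b + 2*sqrt(2)*b*log(2)


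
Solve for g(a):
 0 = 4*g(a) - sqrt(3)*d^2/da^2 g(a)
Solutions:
 g(a) = C1*exp(-2*3^(3/4)*a/3) + C2*exp(2*3^(3/4)*a/3)


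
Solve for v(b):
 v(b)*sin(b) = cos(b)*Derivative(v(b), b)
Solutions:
 v(b) = C1/cos(b)


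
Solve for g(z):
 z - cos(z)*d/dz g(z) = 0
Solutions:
 g(z) = C1 + Integral(z/cos(z), z)


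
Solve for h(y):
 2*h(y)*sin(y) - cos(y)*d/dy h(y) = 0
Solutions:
 h(y) = C1/cos(y)^2


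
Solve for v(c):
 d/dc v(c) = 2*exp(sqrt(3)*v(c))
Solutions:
 v(c) = sqrt(3)*(2*log(-1/(C1 + 2*c)) - log(3))/6


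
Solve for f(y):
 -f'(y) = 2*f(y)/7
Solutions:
 f(y) = C1*exp(-2*y/7)


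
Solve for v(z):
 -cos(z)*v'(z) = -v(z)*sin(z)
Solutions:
 v(z) = C1/cos(z)


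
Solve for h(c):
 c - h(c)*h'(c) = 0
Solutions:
 h(c) = -sqrt(C1 + c^2)
 h(c) = sqrt(C1 + c^2)


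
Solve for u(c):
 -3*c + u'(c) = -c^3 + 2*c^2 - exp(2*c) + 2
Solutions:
 u(c) = C1 - c^4/4 + 2*c^3/3 + 3*c^2/2 + 2*c - exp(2*c)/2


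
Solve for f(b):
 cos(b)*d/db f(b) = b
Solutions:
 f(b) = C1 + Integral(b/cos(b), b)


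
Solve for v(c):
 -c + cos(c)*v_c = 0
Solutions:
 v(c) = C1 + Integral(c/cos(c), c)


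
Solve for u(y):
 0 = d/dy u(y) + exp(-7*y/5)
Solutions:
 u(y) = C1 + 5*exp(-7*y/5)/7


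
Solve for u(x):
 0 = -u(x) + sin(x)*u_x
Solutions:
 u(x) = C1*sqrt(cos(x) - 1)/sqrt(cos(x) + 1)


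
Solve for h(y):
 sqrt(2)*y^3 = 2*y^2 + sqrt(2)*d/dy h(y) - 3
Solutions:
 h(y) = C1 + y^4/4 - sqrt(2)*y^3/3 + 3*sqrt(2)*y/2


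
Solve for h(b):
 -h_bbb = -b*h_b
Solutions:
 h(b) = C1 + Integral(C2*airyai(b) + C3*airybi(b), b)


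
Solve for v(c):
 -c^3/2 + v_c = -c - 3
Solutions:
 v(c) = C1 + c^4/8 - c^2/2 - 3*c


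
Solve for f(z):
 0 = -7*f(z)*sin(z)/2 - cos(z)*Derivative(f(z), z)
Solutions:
 f(z) = C1*cos(z)^(7/2)


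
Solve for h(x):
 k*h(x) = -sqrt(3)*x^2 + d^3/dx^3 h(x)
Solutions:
 h(x) = C1*exp(k^(1/3)*x) + C2*exp(k^(1/3)*x*(-1 + sqrt(3)*I)/2) + C3*exp(-k^(1/3)*x*(1 + sqrt(3)*I)/2) - sqrt(3)*x^2/k


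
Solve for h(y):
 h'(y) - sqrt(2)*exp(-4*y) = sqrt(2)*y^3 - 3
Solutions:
 h(y) = C1 + sqrt(2)*y^4/4 - 3*y - sqrt(2)*exp(-4*y)/4


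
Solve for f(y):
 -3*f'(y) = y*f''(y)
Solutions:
 f(y) = C1 + C2/y^2


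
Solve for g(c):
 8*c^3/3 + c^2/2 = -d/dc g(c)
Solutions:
 g(c) = C1 - 2*c^4/3 - c^3/6


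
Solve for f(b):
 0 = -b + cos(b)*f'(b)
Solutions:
 f(b) = C1 + Integral(b/cos(b), b)


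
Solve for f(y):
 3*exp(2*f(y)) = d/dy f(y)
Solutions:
 f(y) = log(-sqrt(-1/(C1 + 3*y))) - log(2)/2
 f(y) = log(-1/(C1 + 3*y))/2 - log(2)/2


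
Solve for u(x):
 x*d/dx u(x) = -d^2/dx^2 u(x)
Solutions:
 u(x) = C1 + C2*erf(sqrt(2)*x/2)


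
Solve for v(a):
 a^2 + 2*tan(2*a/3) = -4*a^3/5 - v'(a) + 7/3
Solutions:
 v(a) = C1 - a^4/5 - a^3/3 + 7*a/3 + 3*log(cos(2*a/3))


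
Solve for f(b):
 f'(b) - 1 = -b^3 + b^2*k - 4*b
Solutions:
 f(b) = C1 - b^4/4 + b^3*k/3 - 2*b^2 + b


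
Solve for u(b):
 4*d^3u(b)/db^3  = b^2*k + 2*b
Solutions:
 u(b) = C1 + C2*b + C3*b^2 + b^5*k/240 + b^4/48


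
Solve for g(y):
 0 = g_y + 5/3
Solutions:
 g(y) = C1 - 5*y/3


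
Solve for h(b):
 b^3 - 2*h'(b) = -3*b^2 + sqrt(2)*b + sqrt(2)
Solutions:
 h(b) = C1 + b^4/8 + b^3/2 - sqrt(2)*b^2/4 - sqrt(2)*b/2


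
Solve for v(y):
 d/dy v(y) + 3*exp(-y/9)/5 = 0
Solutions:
 v(y) = C1 + 27*exp(-y/9)/5


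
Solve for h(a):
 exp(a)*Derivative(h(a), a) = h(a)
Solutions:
 h(a) = C1*exp(-exp(-a))


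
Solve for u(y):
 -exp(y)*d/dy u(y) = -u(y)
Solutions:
 u(y) = C1*exp(-exp(-y))


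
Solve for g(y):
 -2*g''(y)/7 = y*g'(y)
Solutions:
 g(y) = C1 + C2*erf(sqrt(7)*y/2)


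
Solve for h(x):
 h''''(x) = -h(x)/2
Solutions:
 h(x) = (C1*sin(2^(1/4)*x/2) + C2*cos(2^(1/4)*x/2))*exp(-2^(1/4)*x/2) + (C3*sin(2^(1/4)*x/2) + C4*cos(2^(1/4)*x/2))*exp(2^(1/4)*x/2)


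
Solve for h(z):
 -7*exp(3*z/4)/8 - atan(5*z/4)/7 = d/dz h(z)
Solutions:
 h(z) = C1 - z*atan(5*z/4)/7 - 7*exp(3*z/4)/6 + 2*log(25*z^2 + 16)/35


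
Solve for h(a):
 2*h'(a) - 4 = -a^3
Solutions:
 h(a) = C1 - a^4/8 + 2*a


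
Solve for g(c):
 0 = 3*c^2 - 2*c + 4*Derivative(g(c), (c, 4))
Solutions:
 g(c) = C1 + C2*c + C3*c^2 + C4*c^3 - c^6/480 + c^5/240


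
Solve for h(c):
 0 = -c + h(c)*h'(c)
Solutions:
 h(c) = -sqrt(C1 + c^2)
 h(c) = sqrt(C1 + c^2)


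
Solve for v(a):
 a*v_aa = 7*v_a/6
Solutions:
 v(a) = C1 + C2*a^(13/6)


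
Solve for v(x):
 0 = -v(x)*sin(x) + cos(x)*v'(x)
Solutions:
 v(x) = C1/cos(x)


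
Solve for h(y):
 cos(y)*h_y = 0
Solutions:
 h(y) = C1


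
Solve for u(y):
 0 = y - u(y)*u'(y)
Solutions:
 u(y) = -sqrt(C1 + y^2)
 u(y) = sqrt(C1 + y^2)


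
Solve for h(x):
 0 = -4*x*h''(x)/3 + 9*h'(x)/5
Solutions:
 h(x) = C1 + C2*x^(47/20)


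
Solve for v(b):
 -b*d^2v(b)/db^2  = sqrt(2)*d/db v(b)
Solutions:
 v(b) = C1 + C2*b^(1 - sqrt(2))


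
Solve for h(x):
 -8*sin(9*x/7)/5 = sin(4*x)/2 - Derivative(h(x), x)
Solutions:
 h(x) = C1 - 56*cos(9*x/7)/45 - cos(4*x)/8


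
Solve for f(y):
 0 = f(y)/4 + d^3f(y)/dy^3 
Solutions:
 f(y) = C3*exp(-2^(1/3)*y/2) + (C1*sin(2^(1/3)*sqrt(3)*y/4) + C2*cos(2^(1/3)*sqrt(3)*y/4))*exp(2^(1/3)*y/4)


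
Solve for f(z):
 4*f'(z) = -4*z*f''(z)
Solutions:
 f(z) = C1 + C2*log(z)


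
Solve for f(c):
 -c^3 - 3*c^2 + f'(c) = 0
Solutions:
 f(c) = C1 + c^4/4 + c^3


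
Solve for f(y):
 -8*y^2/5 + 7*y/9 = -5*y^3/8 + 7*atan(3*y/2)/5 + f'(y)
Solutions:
 f(y) = C1 + 5*y^4/32 - 8*y^3/15 + 7*y^2/18 - 7*y*atan(3*y/2)/5 + 7*log(9*y^2 + 4)/15


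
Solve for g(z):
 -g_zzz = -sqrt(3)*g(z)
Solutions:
 g(z) = C3*exp(3^(1/6)*z) + (C1*sin(3^(2/3)*z/2) + C2*cos(3^(2/3)*z/2))*exp(-3^(1/6)*z/2)


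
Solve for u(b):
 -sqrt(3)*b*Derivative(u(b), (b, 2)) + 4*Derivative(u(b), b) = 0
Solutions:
 u(b) = C1 + C2*b^(1 + 4*sqrt(3)/3)


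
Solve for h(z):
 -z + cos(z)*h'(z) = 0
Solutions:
 h(z) = C1 + Integral(z/cos(z), z)


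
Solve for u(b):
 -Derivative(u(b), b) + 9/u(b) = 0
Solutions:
 u(b) = -sqrt(C1 + 18*b)
 u(b) = sqrt(C1 + 18*b)


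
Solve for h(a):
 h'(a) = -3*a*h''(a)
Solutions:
 h(a) = C1 + C2*a^(2/3)


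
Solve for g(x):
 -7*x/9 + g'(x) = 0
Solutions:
 g(x) = C1 + 7*x^2/18


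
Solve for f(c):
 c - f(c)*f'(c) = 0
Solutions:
 f(c) = -sqrt(C1 + c^2)
 f(c) = sqrt(C1 + c^2)


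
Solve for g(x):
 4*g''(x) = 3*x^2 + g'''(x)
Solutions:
 g(x) = C1 + C2*x + C3*exp(4*x) + x^4/16 + x^3/16 + 3*x^2/64


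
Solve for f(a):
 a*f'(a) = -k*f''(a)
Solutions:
 f(a) = C1 + C2*sqrt(k)*erf(sqrt(2)*a*sqrt(1/k)/2)


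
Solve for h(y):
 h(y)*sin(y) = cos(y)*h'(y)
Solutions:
 h(y) = C1/cos(y)


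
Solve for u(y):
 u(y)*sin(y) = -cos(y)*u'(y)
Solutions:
 u(y) = C1*cos(y)


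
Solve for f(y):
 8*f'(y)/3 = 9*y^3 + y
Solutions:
 f(y) = C1 + 27*y^4/32 + 3*y^2/16


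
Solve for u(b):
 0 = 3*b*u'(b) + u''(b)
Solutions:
 u(b) = C1 + C2*erf(sqrt(6)*b/2)


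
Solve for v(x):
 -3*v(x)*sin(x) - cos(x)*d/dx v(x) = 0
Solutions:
 v(x) = C1*cos(x)^3


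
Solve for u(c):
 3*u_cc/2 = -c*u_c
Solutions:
 u(c) = C1 + C2*erf(sqrt(3)*c/3)


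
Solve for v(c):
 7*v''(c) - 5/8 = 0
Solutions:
 v(c) = C1 + C2*c + 5*c^2/112


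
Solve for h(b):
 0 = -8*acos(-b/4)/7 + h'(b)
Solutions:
 h(b) = C1 + 8*b*acos(-b/4)/7 + 8*sqrt(16 - b^2)/7


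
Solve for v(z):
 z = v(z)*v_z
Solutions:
 v(z) = -sqrt(C1 + z^2)
 v(z) = sqrt(C1 + z^2)


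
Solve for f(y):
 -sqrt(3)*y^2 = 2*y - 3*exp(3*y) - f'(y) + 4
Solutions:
 f(y) = C1 + sqrt(3)*y^3/3 + y^2 + 4*y - exp(3*y)


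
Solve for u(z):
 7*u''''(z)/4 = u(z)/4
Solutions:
 u(z) = C1*exp(-7^(3/4)*z/7) + C2*exp(7^(3/4)*z/7) + C3*sin(7^(3/4)*z/7) + C4*cos(7^(3/4)*z/7)


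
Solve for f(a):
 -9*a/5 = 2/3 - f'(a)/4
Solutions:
 f(a) = C1 + 18*a^2/5 + 8*a/3


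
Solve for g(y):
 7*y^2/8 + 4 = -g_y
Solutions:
 g(y) = C1 - 7*y^3/24 - 4*y


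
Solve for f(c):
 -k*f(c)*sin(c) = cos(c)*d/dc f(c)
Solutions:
 f(c) = C1*exp(k*log(cos(c)))


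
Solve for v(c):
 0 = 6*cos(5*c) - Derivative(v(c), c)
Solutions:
 v(c) = C1 + 6*sin(5*c)/5


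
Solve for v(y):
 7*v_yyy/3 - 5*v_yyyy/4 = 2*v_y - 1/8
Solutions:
 v(y) = C1 + C2*exp(y*(392*2^(1/3)/(135*sqrt(7249) + 12737)^(1/3) + 2^(2/3)*(135*sqrt(7249) + 12737)^(1/3) + 56)/90)*sin(2^(1/3)*sqrt(3)*y*(-2^(1/3)*(135*sqrt(7249) + 12737)^(1/3) + 392/(135*sqrt(7249) + 12737)^(1/3))/90) + C3*exp(y*(392*2^(1/3)/(135*sqrt(7249) + 12737)^(1/3) + 2^(2/3)*(135*sqrt(7249) + 12737)^(1/3) + 56)/90)*cos(2^(1/3)*sqrt(3)*y*(-2^(1/3)*(135*sqrt(7249) + 12737)^(1/3) + 392/(135*sqrt(7249) + 12737)^(1/3))/90) + C4*exp(y*(-2^(2/3)*(135*sqrt(7249) + 12737)^(1/3) - 392*2^(1/3)/(135*sqrt(7249) + 12737)^(1/3) + 28)/45) + y/16


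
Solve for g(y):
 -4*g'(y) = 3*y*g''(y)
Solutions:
 g(y) = C1 + C2/y^(1/3)


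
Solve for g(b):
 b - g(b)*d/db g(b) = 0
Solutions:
 g(b) = -sqrt(C1 + b^2)
 g(b) = sqrt(C1 + b^2)


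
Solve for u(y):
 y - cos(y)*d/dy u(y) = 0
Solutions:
 u(y) = C1 + Integral(y/cos(y), y)


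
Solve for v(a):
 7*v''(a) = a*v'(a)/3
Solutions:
 v(a) = C1 + C2*erfi(sqrt(42)*a/42)


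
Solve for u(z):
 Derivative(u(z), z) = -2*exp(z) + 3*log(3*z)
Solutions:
 u(z) = C1 + 3*z*log(z) + 3*z*(-1 + log(3)) - 2*exp(z)


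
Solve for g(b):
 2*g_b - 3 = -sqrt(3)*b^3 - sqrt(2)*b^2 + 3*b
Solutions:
 g(b) = C1 - sqrt(3)*b^4/8 - sqrt(2)*b^3/6 + 3*b^2/4 + 3*b/2


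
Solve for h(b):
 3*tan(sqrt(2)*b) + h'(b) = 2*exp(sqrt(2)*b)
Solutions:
 h(b) = C1 + sqrt(2)*exp(sqrt(2)*b) + 3*sqrt(2)*log(cos(sqrt(2)*b))/2


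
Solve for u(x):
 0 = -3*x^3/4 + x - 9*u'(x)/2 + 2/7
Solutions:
 u(x) = C1 - x^4/24 + x^2/9 + 4*x/63


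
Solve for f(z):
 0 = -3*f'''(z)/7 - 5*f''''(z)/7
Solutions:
 f(z) = C1 + C2*z + C3*z^2 + C4*exp(-3*z/5)


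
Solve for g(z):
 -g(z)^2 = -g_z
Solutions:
 g(z) = -1/(C1 + z)


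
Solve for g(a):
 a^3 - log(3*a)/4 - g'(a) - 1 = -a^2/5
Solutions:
 g(a) = C1 + a^4/4 + a^3/15 - a*log(a)/4 - 3*a/4 - a*log(3)/4


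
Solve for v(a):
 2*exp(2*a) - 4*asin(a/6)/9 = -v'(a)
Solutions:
 v(a) = C1 + 4*a*asin(a/6)/9 + 4*sqrt(36 - a^2)/9 - exp(2*a)


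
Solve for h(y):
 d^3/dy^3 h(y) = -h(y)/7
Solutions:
 h(y) = C3*exp(-7^(2/3)*y/7) + (C1*sin(sqrt(3)*7^(2/3)*y/14) + C2*cos(sqrt(3)*7^(2/3)*y/14))*exp(7^(2/3)*y/14)


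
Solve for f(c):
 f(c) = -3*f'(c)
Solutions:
 f(c) = C1*exp(-c/3)


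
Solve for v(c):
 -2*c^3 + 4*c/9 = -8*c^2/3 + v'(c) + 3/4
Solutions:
 v(c) = C1 - c^4/2 + 8*c^3/9 + 2*c^2/9 - 3*c/4


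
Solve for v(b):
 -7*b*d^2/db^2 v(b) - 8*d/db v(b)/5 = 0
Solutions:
 v(b) = C1 + C2*b^(27/35)


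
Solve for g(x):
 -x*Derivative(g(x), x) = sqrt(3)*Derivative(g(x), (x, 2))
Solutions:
 g(x) = C1 + C2*erf(sqrt(2)*3^(3/4)*x/6)


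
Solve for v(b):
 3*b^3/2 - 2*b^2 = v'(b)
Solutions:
 v(b) = C1 + 3*b^4/8 - 2*b^3/3


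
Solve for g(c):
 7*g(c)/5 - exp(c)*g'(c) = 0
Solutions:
 g(c) = C1*exp(-7*exp(-c)/5)


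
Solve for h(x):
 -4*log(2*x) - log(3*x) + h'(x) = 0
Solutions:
 h(x) = C1 + 5*x*log(x) - 5*x + x*log(48)


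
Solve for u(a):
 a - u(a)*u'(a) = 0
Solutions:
 u(a) = -sqrt(C1 + a^2)
 u(a) = sqrt(C1 + a^2)


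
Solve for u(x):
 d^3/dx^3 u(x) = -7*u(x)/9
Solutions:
 u(x) = C3*exp(-21^(1/3)*x/3) + (C1*sin(3^(5/6)*7^(1/3)*x/6) + C2*cos(3^(5/6)*7^(1/3)*x/6))*exp(21^(1/3)*x/6)


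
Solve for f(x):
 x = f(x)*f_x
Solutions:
 f(x) = -sqrt(C1 + x^2)
 f(x) = sqrt(C1 + x^2)


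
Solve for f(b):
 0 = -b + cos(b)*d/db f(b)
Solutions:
 f(b) = C1 + Integral(b/cos(b), b)


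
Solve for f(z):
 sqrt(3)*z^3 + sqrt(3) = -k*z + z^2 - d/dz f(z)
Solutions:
 f(z) = C1 - k*z^2/2 - sqrt(3)*z^4/4 + z^3/3 - sqrt(3)*z


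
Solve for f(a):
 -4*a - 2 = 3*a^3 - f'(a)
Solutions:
 f(a) = C1 + 3*a^4/4 + 2*a^2 + 2*a


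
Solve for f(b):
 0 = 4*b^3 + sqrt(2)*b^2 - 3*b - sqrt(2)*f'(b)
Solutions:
 f(b) = C1 + sqrt(2)*b^4/2 + b^3/3 - 3*sqrt(2)*b^2/4


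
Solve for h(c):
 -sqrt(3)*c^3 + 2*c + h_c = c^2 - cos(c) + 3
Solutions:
 h(c) = C1 + sqrt(3)*c^4/4 + c^3/3 - c^2 + 3*c - sin(c)


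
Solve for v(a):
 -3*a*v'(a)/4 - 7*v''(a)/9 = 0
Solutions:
 v(a) = C1 + C2*erf(3*sqrt(42)*a/28)


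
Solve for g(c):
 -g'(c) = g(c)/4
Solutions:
 g(c) = C1*exp(-c/4)


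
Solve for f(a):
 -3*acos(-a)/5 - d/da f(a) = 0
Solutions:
 f(a) = C1 - 3*a*acos(-a)/5 - 3*sqrt(1 - a^2)/5


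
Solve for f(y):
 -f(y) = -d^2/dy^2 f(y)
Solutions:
 f(y) = C1*exp(-y) + C2*exp(y)


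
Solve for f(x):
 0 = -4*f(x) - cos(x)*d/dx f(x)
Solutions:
 f(x) = C1*(sin(x)^2 - 2*sin(x) + 1)/(sin(x)^2 + 2*sin(x) + 1)


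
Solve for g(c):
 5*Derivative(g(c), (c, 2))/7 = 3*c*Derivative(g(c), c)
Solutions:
 g(c) = C1 + C2*erfi(sqrt(210)*c/10)


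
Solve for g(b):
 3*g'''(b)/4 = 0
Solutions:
 g(b) = C1 + C2*b + C3*b^2


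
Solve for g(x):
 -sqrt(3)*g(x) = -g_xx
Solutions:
 g(x) = C1*exp(-3^(1/4)*x) + C2*exp(3^(1/4)*x)


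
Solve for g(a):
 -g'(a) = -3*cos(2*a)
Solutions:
 g(a) = C1 + 3*sin(2*a)/2


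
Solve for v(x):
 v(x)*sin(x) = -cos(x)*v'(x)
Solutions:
 v(x) = C1*cos(x)


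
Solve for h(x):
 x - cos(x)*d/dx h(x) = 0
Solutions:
 h(x) = C1 + Integral(x/cos(x), x)


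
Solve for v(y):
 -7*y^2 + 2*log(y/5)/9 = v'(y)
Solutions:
 v(y) = C1 - 7*y^3/3 + 2*y*log(y)/9 - 2*y*log(5)/9 - 2*y/9


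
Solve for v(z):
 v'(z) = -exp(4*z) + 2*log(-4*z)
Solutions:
 v(z) = C1 + 2*z*log(-z) + 2*z*(-1 + 2*log(2)) - exp(4*z)/4


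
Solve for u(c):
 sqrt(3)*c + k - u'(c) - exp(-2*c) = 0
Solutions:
 u(c) = C1 + sqrt(3)*c^2/2 + c*k + exp(-2*c)/2


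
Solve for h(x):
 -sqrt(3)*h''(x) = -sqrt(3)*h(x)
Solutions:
 h(x) = C1*exp(-x) + C2*exp(x)


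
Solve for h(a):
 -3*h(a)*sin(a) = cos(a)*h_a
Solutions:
 h(a) = C1*cos(a)^3


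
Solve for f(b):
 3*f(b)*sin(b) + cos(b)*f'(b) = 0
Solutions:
 f(b) = C1*cos(b)^3


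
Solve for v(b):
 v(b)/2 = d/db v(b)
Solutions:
 v(b) = C1*exp(b/2)


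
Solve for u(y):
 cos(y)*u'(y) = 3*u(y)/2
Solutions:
 u(y) = C1*(sin(y) + 1)^(3/4)/(sin(y) - 1)^(3/4)


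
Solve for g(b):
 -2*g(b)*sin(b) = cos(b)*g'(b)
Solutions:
 g(b) = C1*cos(b)^2


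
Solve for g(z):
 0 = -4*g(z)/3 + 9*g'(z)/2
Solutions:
 g(z) = C1*exp(8*z/27)


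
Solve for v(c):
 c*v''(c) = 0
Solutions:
 v(c) = C1 + C2*c


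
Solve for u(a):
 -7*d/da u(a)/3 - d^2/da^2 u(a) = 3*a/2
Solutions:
 u(a) = C1 + C2*exp(-7*a/3) - 9*a^2/28 + 27*a/98


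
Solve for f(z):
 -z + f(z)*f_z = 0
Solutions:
 f(z) = -sqrt(C1 + z^2)
 f(z) = sqrt(C1 + z^2)


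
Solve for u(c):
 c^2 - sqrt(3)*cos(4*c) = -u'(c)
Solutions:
 u(c) = C1 - c^3/3 + sqrt(3)*sin(4*c)/4


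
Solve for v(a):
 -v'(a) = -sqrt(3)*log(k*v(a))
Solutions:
 li(k*v(a))/k = C1 + sqrt(3)*a


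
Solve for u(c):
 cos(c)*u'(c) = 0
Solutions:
 u(c) = C1


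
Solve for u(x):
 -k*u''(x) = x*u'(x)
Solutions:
 u(x) = C1 + C2*sqrt(k)*erf(sqrt(2)*x*sqrt(1/k)/2)


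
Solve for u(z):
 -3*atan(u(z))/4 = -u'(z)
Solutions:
 Integral(1/atan(_y), (_y, u(z))) = C1 + 3*z/4


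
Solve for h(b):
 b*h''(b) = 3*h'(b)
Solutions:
 h(b) = C1 + C2*b^4


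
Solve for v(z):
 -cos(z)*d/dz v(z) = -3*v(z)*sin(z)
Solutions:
 v(z) = C1/cos(z)^3


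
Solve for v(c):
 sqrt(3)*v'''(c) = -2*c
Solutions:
 v(c) = C1 + C2*c + C3*c^2 - sqrt(3)*c^4/36


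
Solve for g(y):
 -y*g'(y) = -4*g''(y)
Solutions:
 g(y) = C1 + C2*erfi(sqrt(2)*y/4)


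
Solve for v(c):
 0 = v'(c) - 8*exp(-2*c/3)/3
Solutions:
 v(c) = C1 - 4*exp(-2*c/3)


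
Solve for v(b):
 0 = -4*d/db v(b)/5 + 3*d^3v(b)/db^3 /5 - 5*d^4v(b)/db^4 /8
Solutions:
 v(b) = C1 + C2*exp(b*(8*2^(2/3)/(25*sqrt(561) + 593)^(1/3) + 8 + 2^(1/3)*(25*sqrt(561) + 593)^(1/3))/25)*sin(2^(1/3)*sqrt(3)*b*(-(25*sqrt(561) + 593)^(1/3) + 8*2^(1/3)/(25*sqrt(561) + 593)^(1/3))/25) + C3*exp(b*(8*2^(2/3)/(25*sqrt(561) + 593)^(1/3) + 8 + 2^(1/3)*(25*sqrt(561) + 593)^(1/3))/25)*cos(2^(1/3)*sqrt(3)*b*(-(25*sqrt(561) + 593)^(1/3) + 8*2^(1/3)/(25*sqrt(561) + 593)^(1/3))/25) + C4*exp(2*b*(-2^(1/3)*(25*sqrt(561) + 593)^(1/3) - 8*2^(2/3)/(25*sqrt(561) + 593)^(1/3) + 4)/25)


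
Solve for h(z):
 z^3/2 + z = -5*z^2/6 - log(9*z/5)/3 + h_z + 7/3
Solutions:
 h(z) = C1 + z^4/8 + 5*z^3/18 + z^2/2 + z*log(z)/3 - 8*z/3 - z*log(5) + 2*z*log(15)/3


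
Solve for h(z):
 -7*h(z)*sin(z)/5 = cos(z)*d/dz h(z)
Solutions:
 h(z) = C1*cos(z)^(7/5)


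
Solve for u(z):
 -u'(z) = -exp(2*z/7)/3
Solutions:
 u(z) = C1 + 7*exp(2*z/7)/6


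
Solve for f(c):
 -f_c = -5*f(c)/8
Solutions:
 f(c) = C1*exp(5*c/8)


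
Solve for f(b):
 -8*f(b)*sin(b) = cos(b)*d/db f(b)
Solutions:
 f(b) = C1*cos(b)^8


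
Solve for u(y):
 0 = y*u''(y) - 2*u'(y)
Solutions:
 u(y) = C1 + C2*y^3


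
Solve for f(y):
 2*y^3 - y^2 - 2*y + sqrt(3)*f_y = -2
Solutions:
 f(y) = C1 - sqrt(3)*y^4/6 + sqrt(3)*y^3/9 + sqrt(3)*y^2/3 - 2*sqrt(3)*y/3


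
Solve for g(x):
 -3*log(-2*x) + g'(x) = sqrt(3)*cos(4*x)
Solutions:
 g(x) = C1 + 3*x*log(-x) - 3*x + 3*x*log(2) + sqrt(3)*sin(4*x)/4


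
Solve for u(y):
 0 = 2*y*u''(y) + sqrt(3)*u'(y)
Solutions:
 u(y) = C1 + C2*y^(1 - sqrt(3)/2)


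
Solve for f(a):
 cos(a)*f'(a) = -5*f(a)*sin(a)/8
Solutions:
 f(a) = C1*cos(a)^(5/8)


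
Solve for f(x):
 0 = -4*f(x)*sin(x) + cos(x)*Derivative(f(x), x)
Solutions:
 f(x) = C1/cos(x)^4


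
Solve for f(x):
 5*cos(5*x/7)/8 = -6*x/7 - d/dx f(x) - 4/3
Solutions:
 f(x) = C1 - 3*x^2/7 - 4*x/3 - 7*sin(5*x/7)/8


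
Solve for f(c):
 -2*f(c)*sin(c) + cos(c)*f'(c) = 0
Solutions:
 f(c) = C1/cos(c)^2


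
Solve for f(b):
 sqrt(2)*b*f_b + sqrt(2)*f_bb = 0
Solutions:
 f(b) = C1 + C2*erf(sqrt(2)*b/2)


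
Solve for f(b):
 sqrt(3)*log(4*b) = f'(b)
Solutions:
 f(b) = C1 + sqrt(3)*b*log(b) - sqrt(3)*b + 2*sqrt(3)*b*log(2)


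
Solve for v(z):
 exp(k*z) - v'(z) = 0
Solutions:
 v(z) = C1 + exp(k*z)/k


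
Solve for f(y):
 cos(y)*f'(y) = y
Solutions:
 f(y) = C1 + Integral(y/cos(y), y)


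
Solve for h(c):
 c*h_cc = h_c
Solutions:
 h(c) = C1 + C2*c^2


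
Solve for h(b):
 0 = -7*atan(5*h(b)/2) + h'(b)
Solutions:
 Integral(1/atan(5*_y/2), (_y, h(b))) = C1 + 7*b


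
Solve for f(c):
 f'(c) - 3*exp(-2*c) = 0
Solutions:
 f(c) = C1 - 3*exp(-2*c)/2


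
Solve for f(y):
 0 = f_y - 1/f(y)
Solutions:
 f(y) = -sqrt(C1 + 2*y)
 f(y) = sqrt(C1 + 2*y)


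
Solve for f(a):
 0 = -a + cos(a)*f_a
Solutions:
 f(a) = C1 + Integral(a/cos(a), a)


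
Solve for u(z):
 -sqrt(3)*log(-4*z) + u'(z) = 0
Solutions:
 u(z) = C1 + sqrt(3)*z*log(-z) + sqrt(3)*z*(-1 + 2*log(2))
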